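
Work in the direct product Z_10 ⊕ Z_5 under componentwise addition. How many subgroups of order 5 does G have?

|G| = 50 and 5 | 50, so subgroups of order 5 are possible by Lagrange.
The subgroups of order 5 are: {(0,0), (0,1), (0,2), (0,3), (0,4)}; {(0,0), (2,0), (4,0), (6,0), (8,0)}; {(0,0), (2,1), (4,2), (6,3), (8,4)}; {(0,0), (2,2), (4,4), (6,1), (8,3)}; … (6 in all).
So G has 6 subgroups of order 5.

6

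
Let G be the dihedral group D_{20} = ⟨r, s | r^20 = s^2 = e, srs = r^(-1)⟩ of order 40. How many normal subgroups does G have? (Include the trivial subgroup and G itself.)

9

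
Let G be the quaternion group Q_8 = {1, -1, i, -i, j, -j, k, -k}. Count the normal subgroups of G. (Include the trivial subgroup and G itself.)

G has 6 subgroups. Checking conjugation-invariance by order — order 1: 1/1 normal; order 2: 1/1 normal; order 4: 3/3 normal; order 8: 1/1 normal.
Total normal subgroups: 6.

6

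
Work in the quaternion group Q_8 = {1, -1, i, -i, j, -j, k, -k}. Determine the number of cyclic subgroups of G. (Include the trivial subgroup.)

5

Group the elements of G by the cyclic subgroup they generate; each cyclic subgroup of order d accounts for φ(d) elements.
Cyclic subgroups by order — order 1: 1; order 2: 1; order 4: 3.
Total: 5.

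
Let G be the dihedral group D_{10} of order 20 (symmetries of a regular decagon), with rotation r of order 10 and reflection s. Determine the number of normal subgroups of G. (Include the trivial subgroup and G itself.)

G has 22 subgroups. Checking conjugation-invariance by order — order 1: 1/1 normal; order 2: 1/11 normal; order 4: 0/5 normal; order 5: 1/1 normal; order 10: 3/3 normal; order 20: 1/1 normal.
Total normal subgroups: 7.

7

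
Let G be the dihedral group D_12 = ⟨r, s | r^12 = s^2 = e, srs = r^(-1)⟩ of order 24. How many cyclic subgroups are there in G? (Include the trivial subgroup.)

18

Each element a generates a cyclic subgroup ⟨a⟩; distinct elements may generate the same one (a cyclic group of order d has φ(d) generators).
Cyclic subgroups by order — order 1: 1; order 2: 13; order 3: 1; order 4: 1; order 6: 1; order 12: 1.
Total: 18.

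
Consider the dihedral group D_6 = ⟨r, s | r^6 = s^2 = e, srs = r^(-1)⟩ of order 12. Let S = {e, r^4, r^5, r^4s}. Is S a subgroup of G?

No

r^5 ∈ S but its inverse r ∉ S, so S is not a subgroup.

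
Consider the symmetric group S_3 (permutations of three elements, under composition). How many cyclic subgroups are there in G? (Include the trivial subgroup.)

5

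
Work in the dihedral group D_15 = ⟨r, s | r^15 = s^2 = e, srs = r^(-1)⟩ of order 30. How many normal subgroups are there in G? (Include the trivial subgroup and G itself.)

G has 28 subgroups. Checking conjugation-invariance by order — order 1: 1/1 normal; order 2: 0/15 normal; order 3: 1/1 normal; order 5: 1/1 normal; order 6: 0/5 normal; order 10: 0/3 normal; order 15: 1/1 normal; order 30: 1/1 normal.
Total normal subgroups: 5.

5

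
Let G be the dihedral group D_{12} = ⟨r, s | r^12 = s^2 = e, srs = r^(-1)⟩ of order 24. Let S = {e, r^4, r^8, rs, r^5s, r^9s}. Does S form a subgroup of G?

|S| = 6 divides |G| = 24, consistent with Lagrange.
S contains the identity, every element's inverse is in S, and S is closed under ·: it is a subgroup.

Yes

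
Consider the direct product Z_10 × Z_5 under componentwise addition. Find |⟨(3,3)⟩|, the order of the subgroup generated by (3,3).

The order of (3,3) in Z_10 × Z_5 is lcm(ord(3) in Z_10, ord(3) in Z_5).
ord(3) = 10 and ord(3) = 5, so |⟨(3,3)⟩| = lcm(10, 5) = 10.

10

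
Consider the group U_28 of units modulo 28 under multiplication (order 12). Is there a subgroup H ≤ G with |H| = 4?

Yes

4 | 12. A subgroup of order 4 is {1, 13, 15, 27}.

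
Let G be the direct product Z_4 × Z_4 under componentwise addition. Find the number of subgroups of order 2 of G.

|G| = 16 and 2 | 16, so subgroups of order 2 are possible by Lagrange.
The subgroups of order 2 are: {(0,0), (0,2)}; {(0,0), (2,0)}; {(0,0), (2,2)}.
So G has 3 subgroups of order 2.

3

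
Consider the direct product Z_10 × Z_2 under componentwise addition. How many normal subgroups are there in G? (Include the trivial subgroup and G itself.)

10

G is abelian, so every subgroup is normal.
G has 10 subgroups in total, hence 10 normal subgroups.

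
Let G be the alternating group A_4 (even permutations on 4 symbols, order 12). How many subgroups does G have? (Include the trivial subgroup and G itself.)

10

|G| = 12, so by Lagrange every subgroup order divides 12. Divisors: 1, 2, 3, 4, 6, 12.
Subgroups by order — order 1: 1; order 2: 3; order 3: 4; order 4: 1; order 6: 0; order 12: 1.
Total: 1 + 3 + 4 + 1 + 0 + 1 = 10.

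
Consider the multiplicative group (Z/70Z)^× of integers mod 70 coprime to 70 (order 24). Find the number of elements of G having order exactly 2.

The elements of order 2 are: 29, 41, 69.
That's 3.

3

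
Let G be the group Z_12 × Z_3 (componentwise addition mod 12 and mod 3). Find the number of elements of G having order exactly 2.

An element (a,b) has order lcm(ord(a), ord(b)); count pairs with lcm equal to 2.
Enumerating gives 1 such elements.

1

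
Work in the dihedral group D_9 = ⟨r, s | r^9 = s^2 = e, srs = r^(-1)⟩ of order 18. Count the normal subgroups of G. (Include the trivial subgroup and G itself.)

G has 16 subgroups. Checking conjugation-invariance by order — order 1: 1/1 normal; order 2: 0/9 normal; order 3: 1/1 normal; order 6: 0/3 normal; order 9: 1/1 normal; order 18: 1/1 normal.
Total normal subgroups: 4.

4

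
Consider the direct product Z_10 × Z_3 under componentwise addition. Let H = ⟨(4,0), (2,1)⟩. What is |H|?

15

|⟨(4,0)⟩| = 5 and |⟨(2,1)⟩| = 15, so |H| is a multiple of lcm(5, 15) = 15 and divides |G| = 30.
Closing under the operation: H = {(0,0), (0,1), (0,2), (2,0), (2,1), (2,2), (4,0), (4,1), (4,2), (6,0), (6,1), (6,2), (8,0), (8,1), (8,2)}, so |H| = 15.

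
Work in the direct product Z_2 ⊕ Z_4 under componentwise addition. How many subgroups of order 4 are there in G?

3

|G| = 8 and 4 | 8, so subgroups of order 4 are possible by Lagrange.
The subgroups of order 4 are: {(0,0), (0,1), (0,2), (0,3)}; {(0,0), (0,2), (1,0), (1,2)}; {(0,0), (0,2), (1,1), (1,3)}.
So G has 3 subgroups of order 4.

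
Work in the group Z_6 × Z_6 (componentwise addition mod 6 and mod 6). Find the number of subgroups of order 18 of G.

|G| = 36 and 18 | 36, so subgroups of order 18 are possible by Lagrange.
The subgroups of order 18 are: {(0,0), (0,1), (0,2), (0,3), (0,4), (0,5), (2,0), (2,1), (2,2), (2,3), (2,4), (2,5), (4,0), (4,1), (4,2), (4,3), (4,4), (4,5)}; {(0,0), (0,2), (0,4), (1,0), (1,2), (1,4), (2,0), (2,2), (2,4), (3,0), (3,2), (3,4), (4,0), (4,2), (4,4), (5,0), (5,2), (5,4)}; {(0,0), (0,2), (0,4), (1,1), (1,3), (1,5), (2,0), (2,2), (2,4), (3,1), (3,3), (3,5), (4,0), (4,2), (4,4), (5,1), (5,3), (5,5)}.
So G has 3 subgroups of order 18.

3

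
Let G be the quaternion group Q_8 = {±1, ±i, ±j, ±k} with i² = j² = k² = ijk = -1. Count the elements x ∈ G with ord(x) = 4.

6

The elements of order 4 are: i, -i, j, -j, k, -k.
That's 6.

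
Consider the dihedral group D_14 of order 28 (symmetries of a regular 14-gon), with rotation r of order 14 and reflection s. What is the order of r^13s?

2

Computing powers of r^13s: the smallest k with (r^13s)^k = e is k = 2.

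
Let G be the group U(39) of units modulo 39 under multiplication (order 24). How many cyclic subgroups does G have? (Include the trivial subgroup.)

12

A cyclic subgroup of order d is generated by each of its φ(d) elements of order d, so the cyclic subgroups of order d number (#elements of order d)/φ(d).
Cyclic subgroups by order — order 1: 1; order 2: 3; order 3: 1; order 4: 2; order 6: 3; order 12: 2.
Total: 12.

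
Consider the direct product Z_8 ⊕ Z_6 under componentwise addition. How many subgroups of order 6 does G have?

3

|G| = 48 and 6 | 48, so subgroups of order 6 are possible by Lagrange.
The subgroups of order 6 are: {(0,0), (0,1), (0,2), (0,3), (0,4), (0,5)}; {(0,0), (0,2), (0,4), (4,0), (4,2), (4,4)}; {(0,0), (0,2), (0,4), (4,1), (4,3), (4,5)}.
So G has 3 subgroups of order 6.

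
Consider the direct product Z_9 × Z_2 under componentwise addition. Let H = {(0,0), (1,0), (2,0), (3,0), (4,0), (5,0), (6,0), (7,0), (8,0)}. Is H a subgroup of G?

|H| = 9 divides |G| = 18, consistent with Lagrange.
H contains the identity, every element's inverse is in H, and H is closed under +: it is a subgroup.
In fact H = ⟨(4,0)⟩.

Yes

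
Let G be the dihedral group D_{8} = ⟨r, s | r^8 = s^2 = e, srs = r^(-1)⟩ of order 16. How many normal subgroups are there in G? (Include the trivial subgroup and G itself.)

7

G has 19 subgroups. Checking conjugation-invariance by order — order 1: 1/1 normal; order 2: 1/9 normal; order 4: 1/5 normal; order 8: 3/3 normal; order 16: 1/1 normal.
Total normal subgroups: 7.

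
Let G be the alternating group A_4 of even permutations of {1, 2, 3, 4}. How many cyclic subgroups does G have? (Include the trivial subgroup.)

A cyclic subgroup of order d is generated by each of its φ(d) elements of order d, so the cyclic subgroups of order d number (#elements of order d)/φ(d).
Cyclic subgroups by order — order 1: 1; order 2: 3; order 3: 4.
Total: 8.

8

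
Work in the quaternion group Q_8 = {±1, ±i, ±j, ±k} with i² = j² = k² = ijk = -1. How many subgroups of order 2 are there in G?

1

|G| = 8 and 2 | 8, so subgroups of order 2 are possible by Lagrange.
The subgroups of order 2 are: {1, -1}.
So G has 1 subgroup of order 2.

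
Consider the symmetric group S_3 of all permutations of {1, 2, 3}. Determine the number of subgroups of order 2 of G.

|G| = 6 and 2 | 6, so subgroups of order 2 are possible by Lagrange.
The subgroups of order 2 are: {e, (1 2)}; {e, (1 3)}; {e, (2 3)}.
So G has 3 subgroups of order 2.

3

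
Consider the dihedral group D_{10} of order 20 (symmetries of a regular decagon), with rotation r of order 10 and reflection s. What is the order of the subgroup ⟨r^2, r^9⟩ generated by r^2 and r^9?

|⟨r^2⟩| = 5 and |⟨r^9⟩| = 10, so |H| is a multiple of lcm(5, 10) = 10 and divides |G| = 20.
Closing under the operation: H = {e, r, r^2, r^3, r^4, r^5, r^6, r^7, r^8, r^9}, so |H| = 10.

10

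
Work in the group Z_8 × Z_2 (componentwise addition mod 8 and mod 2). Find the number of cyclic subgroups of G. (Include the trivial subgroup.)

A cyclic subgroup of order d is generated by each of its φ(d) elements of order d, so the cyclic subgroups of order d number (#elements of order d)/φ(d).
Cyclic subgroups by order — order 1: 1; order 2: 3; order 4: 2; order 8: 2.
Total: 8.

8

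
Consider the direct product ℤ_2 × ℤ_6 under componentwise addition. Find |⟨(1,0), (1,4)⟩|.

6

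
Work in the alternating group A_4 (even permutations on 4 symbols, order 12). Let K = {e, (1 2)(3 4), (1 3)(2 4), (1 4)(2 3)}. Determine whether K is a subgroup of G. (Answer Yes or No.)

|K| = 4 divides |G| = 12, consistent with Lagrange.
K contains the identity, every element's inverse is in K, and K is closed under ∘: it is a subgroup.

Yes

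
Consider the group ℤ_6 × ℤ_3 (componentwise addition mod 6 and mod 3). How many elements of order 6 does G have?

8

An element (a,b) has order lcm(ord(a), ord(b)); count pairs with lcm equal to 6.
Enumerating gives 8 such elements.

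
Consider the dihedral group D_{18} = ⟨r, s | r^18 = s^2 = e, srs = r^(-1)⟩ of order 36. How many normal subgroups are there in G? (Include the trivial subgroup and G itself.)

G has 45 subgroups. Checking conjugation-invariance by order — order 1: 1/1 normal; order 2: 1/19 normal; order 3: 1/1 normal; order 4: 0/9 normal; order 6: 1/7 normal; order 9: 1/1 normal; order 12: 0/3 normal; order 18: 3/3 normal; order 36: 1/1 normal.
Total normal subgroups: 9.

9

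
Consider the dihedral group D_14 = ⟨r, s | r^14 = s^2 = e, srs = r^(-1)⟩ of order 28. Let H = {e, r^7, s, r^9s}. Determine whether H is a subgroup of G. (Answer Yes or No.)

No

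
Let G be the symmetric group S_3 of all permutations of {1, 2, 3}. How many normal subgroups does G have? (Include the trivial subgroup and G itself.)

G has 6 subgroups. Checking conjugation-invariance by order — order 1: 1/1 normal; order 2: 0/3 normal; order 3: 1/1 normal; order 6: 1/1 normal.
Total normal subgroups: 3.

3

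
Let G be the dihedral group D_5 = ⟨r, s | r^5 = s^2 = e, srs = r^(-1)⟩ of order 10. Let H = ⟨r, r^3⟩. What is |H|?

|⟨r⟩| = 5 and |⟨r^3⟩| = 5, so |H| is a multiple of lcm(5, 5) = 5 and divides |G| = 10.
Closing under the operation: H = {e, r, r^2, r^3, r^4}, so |H| = 5.

5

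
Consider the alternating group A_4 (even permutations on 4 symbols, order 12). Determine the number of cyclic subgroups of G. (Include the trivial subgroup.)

Each element a generates a cyclic subgroup ⟨a⟩; distinct elements may generate the same one (a cyclic group of order d has φ(d) generators).
Cyclic subgroups by order — order 1: 1; order 2: 3; order 3: 4.
Total: 8.

8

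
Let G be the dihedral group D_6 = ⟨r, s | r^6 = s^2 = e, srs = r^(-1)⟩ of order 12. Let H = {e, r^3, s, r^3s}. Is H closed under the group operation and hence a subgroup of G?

Yes

|H| = 4 divides |G| = 12, consistent with Lagrange.
H contains the identity, every element's inverse is in H, and H is closed under ·: it is a subgroup.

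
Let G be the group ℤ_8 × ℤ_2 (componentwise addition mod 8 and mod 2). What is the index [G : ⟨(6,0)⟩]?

4

|⟨(6,0)⟩| = 4 and |G| = 16.
By Lagrange, [G : H] = |G|/|H| = 16/4 = 4.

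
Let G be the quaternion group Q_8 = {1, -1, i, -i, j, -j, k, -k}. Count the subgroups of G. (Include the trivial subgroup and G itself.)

|G| = 8, so by Lagrange every subgroup order divides 8. Divisors: 1, 2, 4, 8.
Subgroups by order — order 1: 1; order 2: 1; order 4: 3; order 8: 1.
Total: 1 + 1 + 3 + 1 = 6.

6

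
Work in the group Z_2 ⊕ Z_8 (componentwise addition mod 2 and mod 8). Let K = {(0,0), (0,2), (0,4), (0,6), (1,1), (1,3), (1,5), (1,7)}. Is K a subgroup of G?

Yes

|K| = 8 divides |G| = 16, consistent with Lagrange.
K contains the identity, every element's inverse is in K, and K is closed under +: it is a subgroup.
In fact K = ⟨(1,5)⟩.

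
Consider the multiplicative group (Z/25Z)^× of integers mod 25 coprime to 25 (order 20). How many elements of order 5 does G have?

4

The elements of order 5 are: 6, 11, 16, 21.
That's 4.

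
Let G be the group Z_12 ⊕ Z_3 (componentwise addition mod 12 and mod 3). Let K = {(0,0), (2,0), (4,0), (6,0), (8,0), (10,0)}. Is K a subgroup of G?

|K| = 6 divides |G| = 36, consistent with Lagrange.
K contains the identity, every element's inverse is in K, and K is closed under +: it is a subgroup.
In fact K = ⟨(10,0)⟩.

Yes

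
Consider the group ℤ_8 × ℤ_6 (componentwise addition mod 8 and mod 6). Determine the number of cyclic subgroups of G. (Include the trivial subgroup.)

Group the elements of G by the cyclic subgroup they generate; each cyclic subgroup of order d accounts for φ(d) elements.
Cyclic subgroups by order — order 1: 1; order 2: 3; order 3: 1; order 4: 2; order 6: 3; order 8: 2; order 12: 2; order 24: 2.
Total: 16.

16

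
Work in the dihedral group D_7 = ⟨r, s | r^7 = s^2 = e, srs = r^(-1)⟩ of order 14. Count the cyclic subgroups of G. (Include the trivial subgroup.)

Each element a generates a cyclic subgroup ⟨a⟩; distinct elements may generate the same one (a cyclic group of order d has φ(d) generators).
Cyclic subgroups by order — order 1: 1; order 2: 7; order 7: 1.
Total: 9.

9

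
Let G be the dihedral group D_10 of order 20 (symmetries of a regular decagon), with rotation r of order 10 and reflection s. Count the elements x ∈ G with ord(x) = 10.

4

The elements of order 10 are: r, r^3, r^7, r^9.
That's 4.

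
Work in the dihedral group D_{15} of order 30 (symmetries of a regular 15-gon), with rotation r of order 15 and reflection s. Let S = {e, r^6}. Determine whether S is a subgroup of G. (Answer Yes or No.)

No

r^6 ∈ S but its inverse r^9 ∉ S, so S is not a subgroup.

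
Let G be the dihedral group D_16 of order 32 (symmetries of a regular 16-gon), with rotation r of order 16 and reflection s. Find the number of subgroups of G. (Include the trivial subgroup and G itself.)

|G| = 32, so by Lagrange every subgroup order divides 32. Divisors: 1, 2, 4, 8, 16, 32.
Subgroups by order — order 1: 1; order 2: 17; order 4: 9; order 8: 5; order 16: 3; order 32: 1.
Total: 1 + 17 + 9 + 5 + 3 + 1 = 36.

36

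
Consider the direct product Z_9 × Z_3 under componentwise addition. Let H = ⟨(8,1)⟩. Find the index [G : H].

3

|⟨(8,1)⟩| = 9 and |G| = 27.
By Lagrange, [G : H] = |G|/|H| = 27/9 = 3.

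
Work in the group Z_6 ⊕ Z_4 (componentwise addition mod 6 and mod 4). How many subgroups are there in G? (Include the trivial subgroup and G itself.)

16

|G| = 24, so by Lagrange every subgroup order divides 24. Divisors: 1, 2, 3, 4, 6, 8, 12, 24.
Subgroups by order — order 1: 1; order 2: 3; order 3: 1; order 4: 3; order 6: 3; order 8: 1; order 12: 3; order 24: 1.
Total: 1 + 3 + 1 + 3 + 3 + 1 + 3 + 1 = 16.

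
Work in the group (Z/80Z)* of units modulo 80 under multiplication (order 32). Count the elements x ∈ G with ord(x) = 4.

Enumerating element orders in G gives 24 elements of order 4.

24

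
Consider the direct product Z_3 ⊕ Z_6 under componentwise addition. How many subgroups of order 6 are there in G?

4

|G| = 18 and 6 | 18, so subgroups of order 6 are possible by Lagrange.
The subgroups of order 6 are: {(0,0), (0,1), (0,2), (0,3), (0,4), (0,5)}; {(0,0), (0,3), (1,0), (1,3), (2,0), (2,3)}; {(0,0), (0,3), (1,1), (1,4), (2,2), (2,5)}; {(0,0), (0,3), (1,2), (1,5), (2,1), (2,4)}.
So G has 4 subgroups of order 6.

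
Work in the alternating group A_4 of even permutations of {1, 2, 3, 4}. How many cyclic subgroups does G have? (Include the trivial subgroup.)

8

Group the elements of G by the cyclic subgroup they generate; each cyclic subgroup of order d accounts for φ(d) elements.
Cyclic subgroups by order — order 1: 1; order 2: 3; order 3: 4.
Total: 8.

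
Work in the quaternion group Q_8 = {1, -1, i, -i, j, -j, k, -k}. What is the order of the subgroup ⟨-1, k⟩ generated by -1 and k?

4

|⟨-1⟩| = 2 and |⟨k⟩| = 4, so |H| is a multiple of lcm(2, 4) = 4 and divides |G| = 8.
Closing under the operation: H = {1, -1, k, -k}, so |H| = 4.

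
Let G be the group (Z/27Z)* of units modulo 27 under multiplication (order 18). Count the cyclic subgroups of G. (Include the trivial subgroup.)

6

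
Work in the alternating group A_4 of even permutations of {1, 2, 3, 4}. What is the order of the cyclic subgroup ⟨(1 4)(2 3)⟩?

2

Computing powers of (1 4)(2 3): the smallest k with ((1 4)(2 3))^k = e is k = 2.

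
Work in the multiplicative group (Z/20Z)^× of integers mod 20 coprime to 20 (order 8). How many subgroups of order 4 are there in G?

|G| = 8 and 4 | 8, so subgroups of order 4 are possible by Lagrange.
The subgroups of order 4 are: {1, 9, 11, 19}; {1, 9, 13, 17}; {1, 3, 7, 9}.
So G has 3 subgroups of order 4.

3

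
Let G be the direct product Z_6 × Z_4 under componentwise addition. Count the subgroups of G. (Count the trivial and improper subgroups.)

|G| = 24, so by Lagrange every subgroup order divides 24. Divisors: 1, 2, 3, 4, 6, 8, 12, 24.
Subgroups by order — order 1: 1; order 2: 3; order 3: 1; order 4: 3; order 6: 3; order 8: 1; order 12: 3; order 24: 1.
Total: 1 + 3 + 1 + 3 + 3 + 1 + 3 + 1 = 16.

16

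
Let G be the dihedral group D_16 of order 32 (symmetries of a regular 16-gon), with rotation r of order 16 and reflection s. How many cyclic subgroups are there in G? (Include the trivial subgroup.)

21

A cyclic subgroup of order d is generated by each of its φ(d) elements of order d, so the cyclic subgroups of order d number (#elements of order d)/φ(d).
Cyclic subgroups by order — order 1: 1; order 2: 17; order 4: 1; order 8: 1; order 16: 1.
Total: 21.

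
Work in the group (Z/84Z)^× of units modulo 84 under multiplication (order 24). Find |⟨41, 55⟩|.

4

|⟨41⟩| = 2 and |⟨55⟩| = 2, so |H| is a multiple of lcm(2, 2) = 2 and divides |G| = 24.
Closing under the operation: H = {1, 41, 55, 71}, so |H| = 4.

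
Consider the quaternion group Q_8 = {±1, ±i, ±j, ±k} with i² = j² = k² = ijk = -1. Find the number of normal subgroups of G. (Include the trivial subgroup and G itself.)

G has 6 subgroups. Checking conjugation-invariance by order — order 1: 1/1 normal; order 2: 1/1 normal; order 4: 3/3 normal; order 8: 1/1 normal.
Total normal subgroups: 6.

6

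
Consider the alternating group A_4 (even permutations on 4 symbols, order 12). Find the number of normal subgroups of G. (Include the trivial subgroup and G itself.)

G has 10 subgroups. Checking conjugation-invariance by order — order 1: 1/1 normal; order 2: 0/3 normal; order 3: 0/4 normal; order 4: 1/1 normal; order 12: 1/1 normal.
Total normal subgroups: 3.

3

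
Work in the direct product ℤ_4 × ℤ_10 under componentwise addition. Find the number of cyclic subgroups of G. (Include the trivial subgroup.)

12

A cyclic subgroup of order d is generated by each of its φ(d) elements of order d, so the cyclic subgroups of order d number (#elements of order d)/φ(d).
Cyclic subgroups by order — order 1: 1; order 2: 3; order 4: 2; order 5: 1; order 10: 3; order 20: 2.
Total: 12.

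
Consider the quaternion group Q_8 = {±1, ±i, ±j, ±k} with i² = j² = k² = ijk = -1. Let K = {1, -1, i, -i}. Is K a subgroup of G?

Yes

|K| = 4 divides |G| = 8, consistent with Lagrange.
K contains the identity, every element's inverse is in K, and K is closed under ·: it is a subgroup.
In fact K = ⟨-i⟩.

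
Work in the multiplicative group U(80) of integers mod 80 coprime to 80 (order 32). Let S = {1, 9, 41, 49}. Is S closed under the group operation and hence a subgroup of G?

Yes

|S| = 4 divides |G| = 32, consistent with Lagrange.
S contains the identity, every element's inverse is in S, and S is closed under ·: it is a subgroup.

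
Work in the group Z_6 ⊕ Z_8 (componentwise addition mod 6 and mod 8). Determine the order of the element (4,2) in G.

12

The order of (4,2) in Z_6 × Z_8 is lcm(ord(4) in Z_6, ord(2) in Z_8).
ord(4) = 3 and ord(2) = 4, so |⟨(4,2)⟩| = lcm(3, 4) = 12.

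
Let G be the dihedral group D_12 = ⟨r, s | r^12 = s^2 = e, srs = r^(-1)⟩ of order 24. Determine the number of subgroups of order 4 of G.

|G| = 24 and 4 | 24, so subgroups of order 4 are possible by Lagrange.
The subgroups of order 4 are: {e, r^6, r^4s, r^10s}; {e, r^6, r^5s, r^11s}; {e, r^6, r^2s, r^8s}; {e, r^3, r^6, r^9}; … (7 in all).
So G has 7 subgroups of order 4.

7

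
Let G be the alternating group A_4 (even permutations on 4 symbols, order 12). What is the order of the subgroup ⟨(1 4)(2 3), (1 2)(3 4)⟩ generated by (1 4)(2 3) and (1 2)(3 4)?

4

|⟨(1 4)(2 3)⟩| = 2 and |⟨(1 2)(3 4)⟩| = 2, so |H| is a multiple of lcm(2, 2) = 2 and divides |G| = 12.
Closing under the operation: H = {e, (1 2)(3 4), (1 3)(2 4), (1 4)(2 3)}, so |H| = 4.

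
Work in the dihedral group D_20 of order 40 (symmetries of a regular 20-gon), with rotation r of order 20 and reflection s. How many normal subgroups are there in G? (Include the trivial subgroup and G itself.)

9

G has 48 subgroups. Checking conjugation-invariance by order — order 1: 1/1 normal; order 2: 1/21 normal; order 4: 1/11 normal; order 5: 1/1 normal; order 8: 0/5 normal; order 10: 1/5 normal; order 20: 3/3 normal; order 40: 1/1 normal.
Total normal subgroups: 9.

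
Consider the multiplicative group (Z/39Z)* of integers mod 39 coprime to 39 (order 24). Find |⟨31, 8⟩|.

8

|⟨31⟩| = 4 and |⟨8⟩| = 4, so |H| is a multiple of lcm(4, 4) = 4 and divides |G| = 24.
Closing under the operation: H = {1, 5, 8, 14, 25, 31, 34, 38}, so |H| = 8.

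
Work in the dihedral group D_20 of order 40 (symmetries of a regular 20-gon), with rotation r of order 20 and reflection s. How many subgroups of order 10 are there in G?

5

|G| = 40 and 10 | 40, so subgroups of order 10 are possible by Lagrange.
The subgroups of order 10 are: {e, r^2, r^4, r^6, r^8, r^10, r^12, r^14, r^16, r^18}; {e, r^4, r^8, r^12, r^16, r^2s, r^6s, r^10s, r^14s, r^18s}; {e, r^4, r^8, r^12, r^16, r^3s, r^7s, r^11s, r^15s, r^19s}; {e, r^4, r^8, r^12, r^16, s, r^4s, r^8s, r^12s, r^16s}; … (5 in all).
So G has 5 subgroups of order 10.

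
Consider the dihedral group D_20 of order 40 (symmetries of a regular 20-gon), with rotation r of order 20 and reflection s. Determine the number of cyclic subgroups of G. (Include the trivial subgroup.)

26

A cyclic subgroup of order d is generated by each of its φ(d) elements of order d, so the cyclic subgroups of order d number (#elements of order d)/φ(d).
Cyclic subgroups by order — order 1: 1; order 2: 21; order 4: 1; order 5: 1; order 10: 1; order 20: 1.
Total: 26.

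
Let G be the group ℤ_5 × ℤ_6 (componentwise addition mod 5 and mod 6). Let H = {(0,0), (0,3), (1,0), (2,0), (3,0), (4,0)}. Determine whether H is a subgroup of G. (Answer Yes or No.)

Closure fails: (4,0) + (0,3) = (4,3) ∉ H. So H is not a subgroup.

No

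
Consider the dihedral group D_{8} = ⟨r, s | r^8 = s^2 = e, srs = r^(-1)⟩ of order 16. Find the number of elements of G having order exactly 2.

9

Enumerating element orders in G gives 9 elements of order 2.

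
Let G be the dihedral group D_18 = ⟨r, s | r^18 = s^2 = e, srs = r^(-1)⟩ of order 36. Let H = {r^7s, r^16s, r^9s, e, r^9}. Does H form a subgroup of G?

|H| = 5 does not divide |G| = 36, so by Lagrange H is not a subgroup.

No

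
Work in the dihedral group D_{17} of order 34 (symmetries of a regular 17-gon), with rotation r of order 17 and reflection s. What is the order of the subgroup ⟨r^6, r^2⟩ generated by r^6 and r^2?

|⟨r^6⟩| = 17 and |⟨r^2⟩| = 17, so |H| is a multiple of lcm(17, 17) = 17 and divides |G| = 34.
Closing under the operation: H = {e, r, r^2, r^3, r^4, r^5, r^6, r^7, r^8, r^9, r^10, r^11, r^12, r^13, r^14, r^15, r^16}, so |H| = 17.

17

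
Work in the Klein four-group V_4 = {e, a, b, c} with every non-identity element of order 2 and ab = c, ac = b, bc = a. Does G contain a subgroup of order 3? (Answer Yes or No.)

No

3 does not divide |G| = 4, so by Lagrange no subgroup of order 3 exists.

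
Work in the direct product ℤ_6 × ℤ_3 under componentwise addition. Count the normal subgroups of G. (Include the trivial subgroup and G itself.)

12

G is abelian, so every subgroup is normal.
G has 12 subgroups in total, hence 12 normal subgroups.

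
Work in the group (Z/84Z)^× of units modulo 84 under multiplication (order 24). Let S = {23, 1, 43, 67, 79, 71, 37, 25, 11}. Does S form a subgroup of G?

|S| = 9 does not divide |G| = 24, so by Lagrange S is not a subgroup.

No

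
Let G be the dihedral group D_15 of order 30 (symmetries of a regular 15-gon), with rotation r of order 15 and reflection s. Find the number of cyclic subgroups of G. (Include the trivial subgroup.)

19

Group the elements of G by the cyclic subgroup they generate; each cyclic subgroup of order d accounts for φ(d) elements.
Cyclic subgroups by order — order 1: 1; order 2: 15; order 3: 1; order 5: 1; order 15: 1.
Total: 19.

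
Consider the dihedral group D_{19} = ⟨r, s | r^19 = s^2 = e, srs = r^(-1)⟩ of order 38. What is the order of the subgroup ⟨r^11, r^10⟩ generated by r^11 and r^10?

19

|⟨r^11⟩| = 19 and |⟨r^10⟩| = 19, so |H| is a multiple of lcm(19, 19) = 19 and divides |G| = 38.
Closing under the operation: H = {e, r, r^2, r^3, r^4, r^5, r^6, r^7, r^8, r^9, r^10, r^11, r^12, r^13, r^14, r^15, r^16, r^17, r^18}, so |H| = 19.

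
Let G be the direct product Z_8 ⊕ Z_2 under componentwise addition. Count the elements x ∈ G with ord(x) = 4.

4

An element (a,b) has order lcm(ord(a), ord(b)); count pairs with lcm equal to 4.
Enumerating gives 4 such elements.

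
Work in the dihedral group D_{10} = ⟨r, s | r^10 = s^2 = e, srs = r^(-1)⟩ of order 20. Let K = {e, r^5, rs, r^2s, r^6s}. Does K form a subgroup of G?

Closure fails: r^5 · r^2s = r^7s ∉ K. So K is not a subgroup.

No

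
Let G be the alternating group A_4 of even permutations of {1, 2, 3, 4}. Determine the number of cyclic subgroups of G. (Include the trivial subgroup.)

8

A cyclic subgroup of order d is generated by each of its φ(d) elements of order d, so the cyclic subgroups of order d number (#elements of order d)/φ(d).
Cyclic subgroups by order — order 1: 1; order 2: 3; order 3: 4.
Total: 8.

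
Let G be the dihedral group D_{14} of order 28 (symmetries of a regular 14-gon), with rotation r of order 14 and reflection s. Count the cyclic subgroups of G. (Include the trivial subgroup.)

18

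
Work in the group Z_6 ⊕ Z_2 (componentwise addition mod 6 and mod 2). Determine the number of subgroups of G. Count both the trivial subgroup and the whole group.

|G| = 12, so by Lagrange every subgroup order divides 12. Divisors: 1, 2, 3, 4, 6, 12.
Subgroups by order — order 1: 1; order 2: 3; order 3: 1; order 4: 1; order 6: 3; order 12: 1.
Total: 1 + 3 + 1 + 1 + 3 + 1 = 10.

10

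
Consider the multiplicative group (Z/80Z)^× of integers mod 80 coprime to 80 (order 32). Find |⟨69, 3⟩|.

16

|⟨69⟩| = 4 and |⟨3⟩| = 4, so |H| is a multiple of lcm(4, 4) = 4 and divides |G| = 32.
Closing under the operation: H = {1, 3, 7, 9, 21, 23, 27, 29, 41, 43, 47, 49, 61, 63, 67, 69}, so |H| = 16.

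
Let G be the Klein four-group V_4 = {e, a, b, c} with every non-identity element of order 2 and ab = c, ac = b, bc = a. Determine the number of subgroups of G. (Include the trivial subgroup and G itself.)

5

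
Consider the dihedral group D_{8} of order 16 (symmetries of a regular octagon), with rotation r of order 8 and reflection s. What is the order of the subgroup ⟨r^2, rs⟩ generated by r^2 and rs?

|⟨r^2⟩| = 4 and |⟨rs⟩| = 2, so |H| is a multiple of lcm(4, 2) = 4 and divides |G| = 16.
Closing under the operation: H = {e, r^2, r^4, r^6, rs, r^3s, r^5s, r^7s}, so |H| = 8.

8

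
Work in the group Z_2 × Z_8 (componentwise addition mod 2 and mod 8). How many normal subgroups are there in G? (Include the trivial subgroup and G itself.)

G is abelian, so every subgroup is normal.
G has 11 subgroups in total, hence 11 normal subgroups.

11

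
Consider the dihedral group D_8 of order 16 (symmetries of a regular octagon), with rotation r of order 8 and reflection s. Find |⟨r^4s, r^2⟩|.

|⟨r^4s⟩| = 2 and |⟨r^2⟩| = 4, so |H| is a multiple of lcm(2, 4) = 4 and divides |G| = 16.
Closing under the operation: H = {e, r^2, r^4, r^6, s, r^2s, r^4s, r^6s}, so |H| = 8.

8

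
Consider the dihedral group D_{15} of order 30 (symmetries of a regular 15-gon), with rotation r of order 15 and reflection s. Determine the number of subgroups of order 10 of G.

|G| = 30 and 10 | 30, so subgroups of order 10 are possible by Lagrange.
The subgroups of order 10 are: {e, r^3, r^6, r^9, r^12, rs, r^4s, r^7s, r^10s, r^13s}; {e, r^3, r^6, r^9, r^12, r^2s, r^5s, r^8s, r^11s, r^14s}; {e, r^3, r^6, r^9, r^12, s, r^3s, r^6s, r^9s, r^12s}.
So G has 3 subgroups of order 10.

3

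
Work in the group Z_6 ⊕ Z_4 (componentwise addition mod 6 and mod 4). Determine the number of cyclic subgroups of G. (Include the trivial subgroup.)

12

Each element a generates a cyclic subgroup ⟨a⟩; distinct elements may generate the same one (a cyclic group of order d has φ(d) generators).
Cyclic subgroups by order — order 1: 1; order 2: 3; order 3: 1; order 4: 2; order 6: 3; order 12: 2.
Total: 12.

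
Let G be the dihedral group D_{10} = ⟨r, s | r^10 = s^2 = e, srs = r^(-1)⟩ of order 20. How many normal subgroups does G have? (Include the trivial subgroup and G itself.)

G has 22 subgroups. Checking conjugation-invariance by order — order 1: 1/1 normal; order 2: 1/11 normal; order 4: 0/5 normal; order 5: 1/1 normal; order 10: 3/3 normal; order 20: 1/1 normal.
Total normal subgroups: 7.

7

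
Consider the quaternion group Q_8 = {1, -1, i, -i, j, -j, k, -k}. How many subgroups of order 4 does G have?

3

|G| = 8 and 4 | 8, so subgroups of order 4 are possible by Lagrange.
The subgroups of order 4 are: {1, -1, i, -i}; {1, -1, j, -j}; {1, -1, k, -k}.
So G has 3 subgroups of order 4.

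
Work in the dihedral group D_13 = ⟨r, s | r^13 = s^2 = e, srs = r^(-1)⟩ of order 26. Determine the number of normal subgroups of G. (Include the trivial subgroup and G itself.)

G has 16 subgroups. Checking conjugation-invariance by order — order 1: 1/1 normal; order 2: 0/13 normal; order 13: 1/1 normal; order 26: 1/1 normal.
Total normal subgroups: 3.

3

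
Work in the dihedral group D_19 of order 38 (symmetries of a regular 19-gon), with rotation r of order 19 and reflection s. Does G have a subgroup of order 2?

2 | 38. A subgroup of order 2 is {e, r^10s}.

Yes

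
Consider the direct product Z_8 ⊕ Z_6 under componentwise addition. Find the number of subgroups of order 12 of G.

3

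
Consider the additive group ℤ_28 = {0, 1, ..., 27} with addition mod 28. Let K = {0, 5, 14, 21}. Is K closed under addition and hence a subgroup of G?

5 ∈ K but its inverse 23 ∉ K, so K is not a subgroup.

No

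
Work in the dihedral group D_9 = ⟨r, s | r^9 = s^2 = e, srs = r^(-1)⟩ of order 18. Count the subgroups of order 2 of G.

9

|G| = 18 and 2 | 18, so subgroups of order 2 are possible by Lagrange.
The subgroups of order 2 are: {e, r^2s}; {e, r^3s}; {e, r^4s}; {e, r^5s}; … (9 in all).
So G has 9 subgroups of order 2.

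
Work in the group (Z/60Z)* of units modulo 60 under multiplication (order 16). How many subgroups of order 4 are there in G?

|G| = 16 and 4 | 16, so subgroups of order 4 are possible by Lagrange.
The subgroups of order 4 are: {1, 11, 19, 29}; {1, 11, 31, 41}; {1, 11, 49, 59}; {1, 13, 37, 49}; … (11 in all).
So G has 11 subgroups of order 4.

11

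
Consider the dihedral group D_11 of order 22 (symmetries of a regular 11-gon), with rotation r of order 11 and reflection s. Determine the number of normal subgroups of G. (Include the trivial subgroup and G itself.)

G has 14 subgroups. Checking conjugation-invariance by order — order 1: 1/1 normal; order 2: 0/11 normal; order 11: 1/1 normal; order 22: 1/1 normal.
Total normal subgroups: 3.

3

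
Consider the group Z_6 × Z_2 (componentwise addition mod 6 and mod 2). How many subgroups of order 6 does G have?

|G| = 12 and 6 | 12, so subgroups of order 6 are possible by Lagrange.
The subgroups of order 6 are: {(0,0), (0,1), (2,0), (2,1), (4,0), (4,1)}; {(0,0), (1,0), (2,0), (3,0), (4,0), (5,0)}; {(0,0), (1,1), (2,0), (3,1), (4,0), (5,1)}.
So G has 3 subgroups of order 6.

3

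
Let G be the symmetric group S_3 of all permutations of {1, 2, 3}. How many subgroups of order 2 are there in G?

|G| = 6 and 2 | 6, so subgroups of order 2 are possible by Lagrange.
The subgroups of order 2 are: {e, (1 2)}; {e, (1 3)}; {e, (2 3)}.
So G has 3 subgroups of order 2.

3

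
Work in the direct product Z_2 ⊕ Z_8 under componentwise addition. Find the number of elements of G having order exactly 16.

An element (a,b) has order lcm(ord(a), ord(b)); count pairs with lcm equal to 16.
Enumerating gives 0 such elements.

0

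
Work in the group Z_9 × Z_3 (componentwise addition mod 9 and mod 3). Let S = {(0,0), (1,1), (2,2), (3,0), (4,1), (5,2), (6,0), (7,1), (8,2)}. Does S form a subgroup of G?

Yes

|S| = 9 divides |G| = 27, consistent with Lagrange.
S contains the identity, every element's inverse is in S, and S is closed under +: it is a subgroup.
In fact S = ⟨(7,1)⟩.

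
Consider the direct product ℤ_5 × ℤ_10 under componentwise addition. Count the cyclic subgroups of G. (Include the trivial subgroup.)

14

A cyclic subgroup of order d is generated by each of its φ(d) elements of order d, so the cyclic subgroups of order d number (#elements of order d)/φ(d).
Cyclic subgroups by order — order 1: 1; order 2: 1; order 5: 6; order 10: 6.
Total: 14.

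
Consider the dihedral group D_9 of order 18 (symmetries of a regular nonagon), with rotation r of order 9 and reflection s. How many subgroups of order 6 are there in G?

|G| = 18 and 6 | 18, so subgroups of order 6 are possible by Lagrange.
The subgroups of order 6 are: {e, r^3, r^6, r^2s, r^5s, r^8s}; {e, r^3, r^6, s, r^3s, r^6s}; {e, r^3, r^6, rs, r^4s, r^7s}.
So G has 3 subgroups of order 6.

3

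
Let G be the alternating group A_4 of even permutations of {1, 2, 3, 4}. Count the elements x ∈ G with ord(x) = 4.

0

No element of G has order 4 (even though 4 | 12).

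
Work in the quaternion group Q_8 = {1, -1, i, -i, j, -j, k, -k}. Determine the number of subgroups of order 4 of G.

3

|G| = 8 and 4 | 8, so subgroups of order 4 are possible by Lagrange.
The subgroups of order 4 are: {1, -1, i, -i}; {1, -1, j, -j}; {1, -1, k, -k}.
So G has 3 subgroups of order 4.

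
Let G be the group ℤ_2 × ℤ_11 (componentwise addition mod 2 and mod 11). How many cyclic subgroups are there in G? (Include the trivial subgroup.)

4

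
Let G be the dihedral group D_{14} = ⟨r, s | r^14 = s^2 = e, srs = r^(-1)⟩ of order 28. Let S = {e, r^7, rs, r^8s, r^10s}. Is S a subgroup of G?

|S| = 5 does not divide |G| = 28, so by Lagrange S is not a subgroup.

No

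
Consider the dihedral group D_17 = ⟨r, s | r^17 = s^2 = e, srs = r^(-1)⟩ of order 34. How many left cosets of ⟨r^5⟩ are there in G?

2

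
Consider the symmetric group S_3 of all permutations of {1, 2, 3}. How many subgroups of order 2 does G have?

3

|G| = 6 and 2 | 6, so subgroups of order 2 are possible by Lagrange.
The subgroups of order 2 are: {e, (1 2)}; {e, (1 3)}; {e, (2 3)}.
So G has 3 subgroups of order 2.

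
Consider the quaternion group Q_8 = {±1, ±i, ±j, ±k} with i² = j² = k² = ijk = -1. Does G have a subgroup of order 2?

2 | 8. A subgroup of order 2 is {1, -1}.

Yes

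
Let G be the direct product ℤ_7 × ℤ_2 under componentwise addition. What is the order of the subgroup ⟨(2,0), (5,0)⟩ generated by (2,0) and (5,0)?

|⟨(2,0)⟩| = 7 and |⟨(5,0)⟩| = 7, so |H| is a multiple of lcm(7, 7) = 7 and divides |G| = 14.
Closing under the operation: H = {(0,0), (1,0), (2,0), (3,0), (4,0), (5,0), (6,0)}, so |H| = 7.

7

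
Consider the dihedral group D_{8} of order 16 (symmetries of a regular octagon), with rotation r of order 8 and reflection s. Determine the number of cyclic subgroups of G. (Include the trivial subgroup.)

12

A cyclic subgroup of order d is generated by each of its φ(d) elements of order d, so the cyclic subgroups of order d number (#elements of order d)/φ(d).
Cyclic subgroups by order — order 1: 1; order 2: 9; order 4: 1; order 8: 1.
Total: 12.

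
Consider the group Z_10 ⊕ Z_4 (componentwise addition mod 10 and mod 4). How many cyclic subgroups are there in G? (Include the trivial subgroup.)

12

Group the elements of G by the cyclic subgroup they generate; each cyclic subgroup of order d accounts for φ(d) elements.
Cyclic subgroups by order — order 1: 1; order 2: 3; order 4: 2; order 5: 1; order 10: 3; order 20: 2.
Total: 12.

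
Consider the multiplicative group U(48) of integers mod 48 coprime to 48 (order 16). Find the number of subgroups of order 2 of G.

7

|G| = 16 and 2 | 16, so subgroups of order 2 are possible by Lagrange.
The subgroups of order 2 are: {1, 17}; {1, 23}; {1, 25}; {1, 31}; … (7 in all).
So G has 7 subgroups of order 2.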